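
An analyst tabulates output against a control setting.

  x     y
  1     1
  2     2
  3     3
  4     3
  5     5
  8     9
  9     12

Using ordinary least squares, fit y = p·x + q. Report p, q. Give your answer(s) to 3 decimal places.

p = 1.322, q = -1.043

From the data, Σx·x = 200, Σx = 32, Σ1 = 7.
Right-hand side: Σx·y = 231, Σy = 35.
Eliminating q: 7·(row 1) − 32·(row 2) gives 376·p = 7·231 − 32·35 = 497, so p = 497/376.
Then q = (35 − 32·(497/376))/7 = -49/47.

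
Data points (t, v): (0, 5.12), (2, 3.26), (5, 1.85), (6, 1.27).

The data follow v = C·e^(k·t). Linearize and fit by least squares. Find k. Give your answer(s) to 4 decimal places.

k = -0.2220

Linearized form: ln v = k·t + ln C. From the 4 transformed points,
XᵀX = [[65.0000, 13.0000]; [13.0000, 4]], rhs = [6.8735, 3.6691]ᵀ  (here Σt = 13.0000, Σ(t)² = 65.0000, Σln v = 3.6691, Σt·ln v = 6.8735).
Slope k = (n·Σt·ln v − Σt·Σln v)/(n·Σ(t)² − (Σt)²) = (4·6.8735 − 13.0000·3.6691)/91.0000 = -0.22202; ln C = (Σln v − k·Σt)/n = 1.63885.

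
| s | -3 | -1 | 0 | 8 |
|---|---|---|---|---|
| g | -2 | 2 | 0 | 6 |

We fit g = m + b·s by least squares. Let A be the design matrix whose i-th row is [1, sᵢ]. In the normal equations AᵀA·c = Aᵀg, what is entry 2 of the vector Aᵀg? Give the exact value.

Entry 2 ↔ basis s, so (Aᵀg)_{2} = Σᵢ (s)·gᵢ = (-3)·(-2) + (-1)·(2) + (0)·(0) + (8)·(6) = 52.

52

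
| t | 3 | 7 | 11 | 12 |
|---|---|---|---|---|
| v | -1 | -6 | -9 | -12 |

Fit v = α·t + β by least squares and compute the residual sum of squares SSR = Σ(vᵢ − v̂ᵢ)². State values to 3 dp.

Forming MᵀM = [[323, 33]; [33, 4]] and Mᵀv = [-288, -28]ᵀ gives MᵀM·[α, β]ᵀ = Mᵀv.
Δ = 323·4 − 33² = 203.
α = ((-288)·4 − 33·(-28))/203 = -228/203; β = (323·(-28) − 33·(-288))/203 = 460/203.
Residuals: 3/29, -82/203, 221/203, -160/203; SSR = 402/203.

SSR = 1.980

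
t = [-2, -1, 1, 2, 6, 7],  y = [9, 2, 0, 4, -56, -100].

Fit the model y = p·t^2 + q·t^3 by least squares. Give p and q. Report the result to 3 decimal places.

The normal equations are: 3731·p + 24583·q = -6862;  24583·p + 164435·q = -46438.
Δ = 3731·164435 − 24583² = 9183096.
p = ((-6862)·164435 − 24583·(-46438))/9183096 = 1654048/1147887; q = (3731·(-46438) − 24583·(-6862))/9183096 = -43958/88299.

p = 1.441, q = -0.498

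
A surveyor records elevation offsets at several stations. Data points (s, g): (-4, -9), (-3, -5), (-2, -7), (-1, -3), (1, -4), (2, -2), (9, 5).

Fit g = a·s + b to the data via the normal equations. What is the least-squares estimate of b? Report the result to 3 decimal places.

Entries of AᵀA: Σs·s = 116, Σs = 2, Σ1 = 7.
And Σs·g = 105, Σg = -25.
Determinant 116·7 − 2² = 808.
a = (105·7 − 2·(-25))/808 = 785/808; b = (116·(-25) − 2·105)/808 = -1555/404.

b = -3.849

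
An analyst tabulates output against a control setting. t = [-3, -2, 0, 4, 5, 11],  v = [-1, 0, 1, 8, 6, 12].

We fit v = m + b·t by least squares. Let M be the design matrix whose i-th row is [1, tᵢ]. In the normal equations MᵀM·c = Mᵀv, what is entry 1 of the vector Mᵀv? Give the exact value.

26

Entry 1 ↔ basis 1, so (Mᵀv)_{1} = Σᵢ vᵢ = (1)·(-1) + (1)·(0) + (1)·(1) + (1)·(8) + (1)·(6) + (1)·(12) = 26.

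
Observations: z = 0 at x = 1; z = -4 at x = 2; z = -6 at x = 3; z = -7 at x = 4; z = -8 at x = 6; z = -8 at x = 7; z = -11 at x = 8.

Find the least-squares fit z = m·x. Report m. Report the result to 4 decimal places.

Compute the Gram sums: Σx·x = 179.
Moment sums: Σx·z = -246.
AᵀA·[m]ᵀ = Aᵀz becomes [[179]]·[m]ᵀ = [-246]ᵀ.
m = (-246)/179 = -1.3743.

m = -1.3743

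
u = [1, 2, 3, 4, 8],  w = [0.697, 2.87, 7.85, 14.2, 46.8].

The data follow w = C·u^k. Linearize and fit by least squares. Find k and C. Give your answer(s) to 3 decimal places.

Linearized form: ln w = k·ln u + ln C. From the 5 transformed points,
Σln u = 5.2575, Σ(ln u)² = 7.9333, Σln w = 9.2530, Σln u·ln w = 14.6700.
Equations: 7.9333·k + 5.2575·ln C = 14.6700;  5.2575·k + 5·ln C = 9.2530.
Δ = 7.9333·5 − (5.2575)² = 12.0252; k = (14.6700·5 − 5.2575·9.2530)/12.0252 = 2.05421, ln C = (7.9333·9.2530 − 5.2575·14.6700)/12.0252 = -0.30941, so C = exp(-0.30941) = 0.73388.

k = 2.054, C = 0.734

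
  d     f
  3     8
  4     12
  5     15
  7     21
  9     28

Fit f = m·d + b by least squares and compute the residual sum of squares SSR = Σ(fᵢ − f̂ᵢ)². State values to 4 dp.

SSR = 0.4483

Normal-equation sums: Σd·d = 180, Σd = 28, Σ1 = 5.
And Σd·f = 546, Σf = 84.
XᵀX·[m, b]ᵀ = Xᵀf becomes [[180, 28]; [28, 5]]·[m, b]ᵀ = [546, 84]ᵀ.
det = 180·5 − 28² = 116.
m = (546·5 − 28·84)/116 = 189/58; b = (180·84 − 28·546)/116 = -42/29.
Residuals: -19/58, 12/29, 9/58, -21/58, 7/58; SSR = 13/29.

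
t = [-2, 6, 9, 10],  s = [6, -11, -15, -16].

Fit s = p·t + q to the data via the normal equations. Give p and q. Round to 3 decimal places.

p = -1.870, q = 1.755

Setting ∂/∂p … = 0 gives: 221·p + 23·q = -373;  23·p + 4·q = -36.
(Σt·t = 221, Σt = 23, Σ1 = 4, Σt·s = -373, Σs = -36.)
Δ = 221·4 − 23² = 355.
p = ((-373)·4 − 23·(-36))/355 = -664/355; q = (221·(-36) − 23·(-373))/355 = 623/355.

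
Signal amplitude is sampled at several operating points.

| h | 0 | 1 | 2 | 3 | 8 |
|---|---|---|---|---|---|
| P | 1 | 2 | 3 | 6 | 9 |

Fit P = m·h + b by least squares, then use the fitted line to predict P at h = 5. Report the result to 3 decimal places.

P̂ = 6.423

The normal system AᵀA·[m, b]ᵀ = AᵀP is [[78, 14]; [14, 5]]·[m, b]ᵀ = [98, 21]ᵀ.
Eliminating b: 5·(row 1) − 14·(row 2) gives 194·m = 5·98 − 14·21 = 196, so m = 98/97.
Then b = (21 − 14·(98/97))/5 = 133/97.
At h = 5: P̂ = (98/97)·(5) + (133/97)·(1) = 623/97.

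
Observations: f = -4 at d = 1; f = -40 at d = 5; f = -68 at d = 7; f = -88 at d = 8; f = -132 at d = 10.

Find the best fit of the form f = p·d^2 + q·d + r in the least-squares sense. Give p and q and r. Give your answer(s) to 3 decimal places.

Setting ∂/∂p … = 0 gives: 17123·p + 1981·q + 239·r = -23168;  1981·p + 239·q + 31·r = -2704;  239·p + 31·q + 5·r = -332.
(Σd^2·d^2 = 17123, Σd^2·d = 1981, Σd^2 = 239, Σd·d = 239, Σd = 31, Σ1 = 5, Σd^2·f = -23168, Σd·f = -2704, Σf = -332.)
Inverting the 3×3 Gram matrix, [p, q, r]ᵀ = [-206/187, -4970/2431, -236/221]ᵀ.

p = -1.102, q = -2.044, r = -1.068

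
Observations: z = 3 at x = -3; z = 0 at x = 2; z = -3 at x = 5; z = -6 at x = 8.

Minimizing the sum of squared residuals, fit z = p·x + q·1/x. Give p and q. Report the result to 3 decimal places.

Compute the Gram sums: Σx·x = 102, Σx·1/x = 4, Σ1/x·1/x = 6001/14400.
Moment sums: Σx·z = -72, Σ1/x·z = -47/20.
det = 102·(6001/14400) − 4² = 63617/2400.
p = ((-72)·(6001/14400) − 4·(-47/20))/(63617/2400) = -49452/63617; q = (102·(-47/20) − 4·(-72))/(63617/2400) = 115920/63617.

p = -0.777, q = 1.822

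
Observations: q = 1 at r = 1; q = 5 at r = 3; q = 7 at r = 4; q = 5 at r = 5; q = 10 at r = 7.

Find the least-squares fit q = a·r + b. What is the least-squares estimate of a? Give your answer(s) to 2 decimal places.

The normal equations are: 100·a + 20·b = 139;  20·a + 5·b = 28.
det = 100·5 − 20² = 100.
a = (139·5 − 20·28)/100 = 27/20; b = (100·28 − 20·139)/100 = 1/5.

a = 1.35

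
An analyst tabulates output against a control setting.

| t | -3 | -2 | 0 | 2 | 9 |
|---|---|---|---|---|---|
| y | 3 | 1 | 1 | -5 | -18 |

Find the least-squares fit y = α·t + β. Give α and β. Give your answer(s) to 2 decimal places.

Compute the Gram sums: Σt·t = 98, Σt = 6, Σ1 = 5.
And Σt·y = -183, Σy = -18.
det = 98·5 − 6² = 454.
α = ((-183)·5 − 6·(-18))/454 = -807/454; β = (98·(-18) − 6·(-183))/454 = -333/227.

α = -1.78, β = -1.47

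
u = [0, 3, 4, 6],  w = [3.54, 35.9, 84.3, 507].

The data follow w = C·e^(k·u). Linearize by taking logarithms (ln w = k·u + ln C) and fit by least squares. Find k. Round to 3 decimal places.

Linearized form: ln w = k·u + ln C. From the 4 transformed points,
Sums: Σu = 13.0000, Σ(u)² = 61.0000, Σln w = 15.5078, Σu·ln w = 65.8508.
Normal system: [[61.0000, 13.0000]; [13.0000, 4]]·[k, ln C]ᵀ = [65.8508, 15.5078]ᵀ.
Slope k = (n·Σu·ln w − Σu·Σln w)/(n·Σ(u)² − (Σu)²) = (4·65.8508 − 13.0000·15.5078)/75.0000 = 0.82403; ln C = (Σln w − k·Σu)/n = 1.19884.

k = 0.824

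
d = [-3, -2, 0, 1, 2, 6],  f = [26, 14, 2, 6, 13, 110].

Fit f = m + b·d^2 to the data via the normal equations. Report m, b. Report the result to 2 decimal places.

m = 1.53, b = 3.00

The normal system MᵀM·[m, b]ᵀ = Mᵀf is [[6, 54]; [54, 1410]]·[m, b]ᵀ = [171, 4308]ᵀ.
Eliminating b: 1410·(row 1) − 54·(row 2) gives 5544·m = 1410·171 − 54·4308 = 8478, so m = 471/308.
Then b = (4308 − 54·(471/308))/1410 = 923/308.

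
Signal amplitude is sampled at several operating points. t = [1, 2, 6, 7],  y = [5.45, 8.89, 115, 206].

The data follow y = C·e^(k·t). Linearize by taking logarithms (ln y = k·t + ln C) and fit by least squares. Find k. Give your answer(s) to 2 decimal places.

k = 0.62

Linearized form: ln y = k·t + ln C. From the 4 transformed points,
Σt = 16.0000, Σ(t)² = 90.0000, Σln y = 13.9534, Σt·ln y = 71.8302.
Normal system: [[90.0000, 16.0000]; [16.0000, 4]]·[k, ln C]ᵀ = [71.8302, 13.9534]ᵀ.
Solving (det = 104.0000): k = 0.61603, ln C = 1.02422.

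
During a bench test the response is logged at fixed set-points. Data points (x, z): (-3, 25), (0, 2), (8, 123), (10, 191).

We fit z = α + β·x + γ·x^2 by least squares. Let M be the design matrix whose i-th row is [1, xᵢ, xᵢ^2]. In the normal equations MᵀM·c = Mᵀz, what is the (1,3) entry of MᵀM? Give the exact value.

Row 1 ↔ basis 1, column 3 ↔ basis x^2, so (MᵀM)_{1,3} = Σᵢ x^2 = (1)·(9) + (1)·(0) + (1)·(64) + (1)·(100) = 173.

173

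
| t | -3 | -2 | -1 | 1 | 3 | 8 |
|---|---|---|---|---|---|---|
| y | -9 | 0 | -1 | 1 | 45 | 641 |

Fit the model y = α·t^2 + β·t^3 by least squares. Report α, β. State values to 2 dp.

Forming AᵀA = [[4276, 32736]; [32736, 263668]] and Aᵀy = [41348, 329652]ᵀ gives AᵀA·[α, β]ᵀ = Aᵀy.
Eliminating β: 263668·(row 1) − 32736·(row 2) gives 55798672·α = 263668·41348 − 32736·329652 = 110656592, so α = 6916037/3487417.
Then β = (329652 − 32736·(6916037/3487417))/263668 = 3501489/3487417.

α = 1.98, β = 1.00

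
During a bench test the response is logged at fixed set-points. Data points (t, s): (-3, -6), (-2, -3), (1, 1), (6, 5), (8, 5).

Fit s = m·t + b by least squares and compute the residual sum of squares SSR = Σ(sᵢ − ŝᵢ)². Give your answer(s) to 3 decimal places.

SSR = 7.104

Forming MᵀM = [[114, 10]; [10, 5]] and Mᵀs = [95, 2]ᵀ gives MᵀM·[m, b]ᵀ = Mᵀs.
Δ = 114·5 − 10² = 470.
m = (95·5 − 10·2)/470 = 91/94; b = (114·2 − 10·95)/470 = -361/235.
Residuals: -733/470, 111/235, 737/470, 171/235, -284/235; SSR = 3339/470.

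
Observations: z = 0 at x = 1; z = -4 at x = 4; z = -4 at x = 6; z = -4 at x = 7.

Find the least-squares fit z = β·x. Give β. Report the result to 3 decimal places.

β = -0.667

From the data, Σx·x = 102.
And Σx·z = -68.
Normal equations: [[102]]·[β]ᵀ = [-68]ᵀ.
Hence β = -68 / 102 ≈ -0.666667.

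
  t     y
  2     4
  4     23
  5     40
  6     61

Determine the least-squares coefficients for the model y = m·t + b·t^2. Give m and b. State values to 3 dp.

m = -2.548, b = 2.112

Sums needed: Σt·t = 81, Σt·t^2 = 413, Σt^2·t^2 = 2193.
Moment sums: Σt·y = 666, Σt^2·y = 3580.
Normal equations: [[81, 413]; [413, 2193]]·[m, b]ᵀ = [666, 3580]ᵀ.
Eliminating b: 2193·(row 1) − 413·(row 2) gives 7064·m = 2193·666 − 413·3580 = -18002, so m = -9001/3532.
Then b = (3580 − 413·(-9001/3532))/2193 = 7461/3532.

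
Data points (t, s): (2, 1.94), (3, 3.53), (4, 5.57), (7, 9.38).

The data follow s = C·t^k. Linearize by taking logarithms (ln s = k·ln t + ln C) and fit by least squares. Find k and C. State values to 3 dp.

Linearized form: ln s = k·ln t + ln C. From the 4 transformed points,
Sums: Σln t = 5.1240, Σ(ln t)² = 7.3958, Σln s = 5.8800, Σln t·ln s = 8.5819.
Normal system: [[7.3958, 5.1240]; [5.1240, 4]]·[k, ln C]ᵀ = [8.5819, 5.8800]ᵀ.
Slope k = (n·Σln t·ln s − Σln t·Σln s)/(n·Σ(ln t)² − (Σln t)²) = (4·8.5819 − 5.1240·5.8800)/3.3281 = 1.26165; ln C = (Σln s − k·Σln t)/n = -0.14618, so C = exp(-0.14618) = 0.86401.

k = 1.262, C = 0.864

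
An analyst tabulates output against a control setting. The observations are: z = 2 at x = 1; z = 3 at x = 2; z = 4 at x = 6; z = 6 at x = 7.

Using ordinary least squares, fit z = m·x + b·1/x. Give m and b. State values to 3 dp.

m = 0.753, b = 1.548

Normal-equation sums: Σx·x = 90, Σx·1/x = 4, Σ1/x·1/x = 1145/882.
Moment sums: Σx·z = 74, Σ1/x·z = 211/42.
Eliminating b: (1145/882)·(row 1) − 4·(row 2) gives (4941/49)·m = (1145/882)·74 − 4·(211/42) = 33503/441, so m = 33503/44469.
Then b = ((211/42) − 4·(33503/44469))/(1145/882) = 7651/4941.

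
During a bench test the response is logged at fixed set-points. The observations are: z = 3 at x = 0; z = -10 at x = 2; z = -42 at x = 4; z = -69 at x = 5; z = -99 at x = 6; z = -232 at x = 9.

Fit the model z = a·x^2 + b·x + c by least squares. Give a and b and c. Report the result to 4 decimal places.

a = -2.9603, b = 0.6726, c = 2.1791

Forming MᵀM = [[8754, 1142, 162]; [1142, 162, 26]; [162, 26, 6]] and Mᵀz = [-24793, -3215, -449]ᵀ gives MᵀM·[a, b, c]ᵀ = Mᵀz.
Row-reducing yields a = -4991/1686, b = 189/281, c = 1837/843.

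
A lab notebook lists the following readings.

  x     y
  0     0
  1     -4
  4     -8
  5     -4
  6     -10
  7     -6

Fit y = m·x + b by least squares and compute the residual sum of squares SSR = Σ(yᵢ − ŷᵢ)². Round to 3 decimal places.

SSR = 29.185

Sums needed: Σx·x = 127, Σx = 23, Σ1 = 6.
And Σx·y = -158, Σy = -32.
MᵀM·[m, b]ᵀ = Mᵀy becomes [[127, 23]; [23, 6]]·[m, b]ᵀ = [-158, -32]ᵀ.
Eliminating b: 6·(row 1) − 23·(row 2) gives 233·m = 6·(-158) − 23·(-32) = -212, so m = -212/233.
Then b = ((-32) − 23·(-212/233))/6 = -430/233.
Residuals: 430/233, -290/233, -586/233, 558/233, -628/233, 516/233; SSR = 6800/233.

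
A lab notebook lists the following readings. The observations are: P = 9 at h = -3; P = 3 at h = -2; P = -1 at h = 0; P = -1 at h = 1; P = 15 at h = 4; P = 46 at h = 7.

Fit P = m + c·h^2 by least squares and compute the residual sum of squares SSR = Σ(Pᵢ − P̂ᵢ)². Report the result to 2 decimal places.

AᵀA·[m, c]ᵀ = AᵀP reads: 6·m + 79·c = 71;  79·m + 2755·c = 2586.
Eliminating c: 2755·(row 1) − 79·(row 2) gives 10289·m = 2755·71 − 79·2586 = -8689, so m = -8689/10289.
Then c = (2586 − 79·(-8689/10289))/2755 = 9907/10289.
Residuals: 12127/10289, -72/10289, -1600/10289, -11507/10289, 4512/10289, -3460/10289; SSR = 30554/10289.

SSR = 2.97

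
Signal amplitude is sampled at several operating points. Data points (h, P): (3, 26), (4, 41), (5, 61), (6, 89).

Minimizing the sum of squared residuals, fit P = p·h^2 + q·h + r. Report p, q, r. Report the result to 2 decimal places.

p = 3.25, q = -8.35, r = 21.95

From the data, Σh^2·h^2 = 2258, Σh^2·h = 432, Σh^2 = 86, Σh·h = 86, Σh = 18, Σ1 = 4.
For XᵀP: Σh^2·P = 5619, Σh·P = 1081, ΣP = 217.
Normal equations: [[2258, 432, 86]; [432, 86, 18]; [86, 18, 4]]·[p, q, r]ᵀ = [5619, 1081, 217]ᵀ.
Solving the 3×3 system (Gaussian elimination) gives p = 13/4, q = -167/20, r = 439/20.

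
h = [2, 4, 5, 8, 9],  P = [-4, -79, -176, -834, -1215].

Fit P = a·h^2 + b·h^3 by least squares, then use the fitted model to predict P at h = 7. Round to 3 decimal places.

Compute the Gram sums: Σh^2·h^2 = 11554, Σh^2·h^3 = 95998, Σh^3·h^3 = 813370.
Moment sums: Σh^2·P = -157471, Σh^3·P = -1339831.
Normal equations: [[11554, 95998]; [95998, 813370]]·[a, b]ᵀ = [-157471, -1339831]ᵀ.
Eliminating b: 813370·(row 1) − 95998·(row 2) gives 182060976·a = 813370·(-157471) − 95998·(-1339831) = 538909068, so a = 44909089/15171748.
Then b = ((-1339831) − 95998·(44909089/15171748))/813370 = -30292193/15171748.
At h = 7: P̂ = (44909089/15171748)·(49) + (-30292193/15171748)·(343) = -4094838419/7585874.

P̂ = -539.798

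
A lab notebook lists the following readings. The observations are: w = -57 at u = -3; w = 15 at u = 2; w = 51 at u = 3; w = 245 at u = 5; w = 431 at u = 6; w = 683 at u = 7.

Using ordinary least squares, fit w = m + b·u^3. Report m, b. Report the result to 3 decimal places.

m = -2.630, b = 2.000

From the data, Σ1 = 6, Σu^3 = 692, Σu^3·u^3 = 181452.
Right-hand side: Σw = 1368, Σu^3·w = 361026.
MᵀM·[m, b]ᵀ = Mᵀw becomes [[6, 692]; [692, 181452]]·[m, b]ᵀ = [1368, 361026]ᵀ.
Δ = 6·181452 − 692² = 609848.
m = (1368·181452 − 692·361026)/609848 = -200457/76231; b = (6·361026 − 692·1368)/609848 = 304875/152462.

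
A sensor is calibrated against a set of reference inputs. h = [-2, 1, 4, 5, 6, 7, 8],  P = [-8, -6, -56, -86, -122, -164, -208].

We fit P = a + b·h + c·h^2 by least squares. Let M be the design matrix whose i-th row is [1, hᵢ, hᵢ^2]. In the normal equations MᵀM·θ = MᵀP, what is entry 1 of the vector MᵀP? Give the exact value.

-650

Entry 1 ↔ basis 1, so (MᵀP)_{1} = Σᵢ Pᵢ = (1)·(-8) + (1)·(-6) + (1)·(-56) + (1)·(-86) + (1)·(-122) + (1)·(-164) + (1)·(-208) = -650.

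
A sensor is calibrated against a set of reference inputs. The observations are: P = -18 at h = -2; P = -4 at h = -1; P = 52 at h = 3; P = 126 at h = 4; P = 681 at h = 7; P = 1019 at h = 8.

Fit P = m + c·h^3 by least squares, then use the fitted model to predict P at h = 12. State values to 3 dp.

P̂ = 3442.264

Forming MᵀM = [[6, 937]; [937, 384683]] and MᵀP = [1856, 764927]ᵀ gives MᵀM·[m, c]ᵀ = MᵀP.
Eliminating c: 384683·(row 1) − 937·(row 2) gives 1430129·m = 384683·1856 − 937·764927 = -2764951, so m = -2764951/1430129.
Then c = (764927 − 937·(-2764951/1430129))/384683 = 2850490/1430129.
At h = 12: P̂ = (-2764951/1430129)·(1) + (2850490/1430129)·(1728) = 4922881769/1430129.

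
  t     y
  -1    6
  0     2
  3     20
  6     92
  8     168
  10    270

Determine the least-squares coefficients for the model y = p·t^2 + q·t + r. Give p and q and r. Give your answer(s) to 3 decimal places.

p = 2.937, q = -2.537, r = 1.194

XᵀX·[p, q, r]ᵀ = Xᵀy reads: 15474·p + 1754·q + 210·r = 41250;  1754·p + 210·q + 26·r = 4650;  210·p + 26·q + 6·r = 558.
Row-reducing yields p = 514/175, q = -444/175, r = 209/175.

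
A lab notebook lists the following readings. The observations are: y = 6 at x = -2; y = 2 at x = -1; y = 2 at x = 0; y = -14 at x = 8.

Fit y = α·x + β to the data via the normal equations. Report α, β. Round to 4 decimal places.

Entries of AᵀA: Σx·x = 69, Σx = 5, Σ1 = 4.
Moment sums: Σx·y = -126, Σy = -4.
Eliminating β: 4·(row 1) − 5·(row 2) gives 251·α = 4·(-126) − 5·(-4) = -484, so α = -484/251.
Then β = ((-4) − 5·(-484/251))/4 = 354/251.

α = -1.9283, β = 1.4104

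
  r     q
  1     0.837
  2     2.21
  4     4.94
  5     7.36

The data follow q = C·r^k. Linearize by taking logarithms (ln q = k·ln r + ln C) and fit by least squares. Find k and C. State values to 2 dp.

With ln qᵢ as the transformed response and ln rᵢ as the regressor:
AᵀA = [[4.9926, 3.6889]; [3.6889, 4]], rhs = [5.9766, 4.2085]ᵀ  (here Σln r = 3.6889, Σ(ln r)² = 4.9926, Σln q = 4.2085, Σln r·ln q = 5.9766).
Slope k = (n·Σln r·ln q − Σln r·Σln q)/(n·Σ(ln r)² − (Σln r)²) = (4·5.9766 − 3.6889·4.2085)/6.3624 = 1.31741; ln C = (Σln q − k·Σln r)/n = -0.16282, so C = exp(-0.16282) = 0.84975.

k = 1.32, C = 0.85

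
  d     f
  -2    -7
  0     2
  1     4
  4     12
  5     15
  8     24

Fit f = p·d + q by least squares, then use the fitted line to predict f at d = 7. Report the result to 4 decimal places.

From the data, Σd·d = 110, Σd = 16, Σ1 = 6.
Right-hand side: Σd·f = 333, Σf = 50.
Normal equations: [[110, 16]; [16, 6]]·[p, q]ᵀ = [333, 50]ᵀ.
Eliminating q: 6·(row 1) − 16·(row 2) gives 404·p = 6·333 − 16·50 = 1198, so p = 599/202.
Then q = (50 − 16·(599/202))/6 = 43/101.
At d = 7: f̂ = (599/202)·(7) + (43/101)·(1) = 4279/202.

f̂ = 21.1832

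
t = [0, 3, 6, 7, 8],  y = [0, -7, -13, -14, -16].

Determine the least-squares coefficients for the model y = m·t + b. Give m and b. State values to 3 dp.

m = -1.986, b = -0.467

From the data, Σt·t = 158, Σt = 24, Σ1 = 5.
And Σt·y = -325, Σy = -50.
So XᵀX·[m, b]ᵀ = Xᵀy: [[158, 24]; [24, 5]]·[m, b]ᵀ = [-325, -50]ᵀ.
Eliminating b: 5·(row 1) − 24·(row 2) gives 214·m = 5·(-325) − 24·(-50) = -425, so m = -425/214.
Then b = ((-50) − 24·(-425/214))/5 = -50/107.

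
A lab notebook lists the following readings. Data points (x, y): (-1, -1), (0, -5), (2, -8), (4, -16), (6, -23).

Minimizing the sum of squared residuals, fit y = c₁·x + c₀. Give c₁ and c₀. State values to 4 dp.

The normal equations are: 57·c₁ + 11·c₀ = -217;  11·c₁ + 5·c₀ = -53.
(Σx·x = 57, Σx = 11, Σ1 = 5, Σx·y = -217, Σy = -53.)
Determinant 57·5 − 11² = 164.
c₁ = ((-217)·5 − 11·(-53))/164 = -251/82; c₀ = (57·(-53) − 11·(-217))/164 = -317/82.

c₁ = -3.0610, c₀ = -3.8659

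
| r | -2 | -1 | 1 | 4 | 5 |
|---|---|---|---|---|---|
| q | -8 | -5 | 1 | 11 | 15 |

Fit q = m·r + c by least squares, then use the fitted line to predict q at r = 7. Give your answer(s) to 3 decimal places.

From the data, Σr·r = 47, Σr = 7, Σ1 = 5.
Moment sums: Σr·q = 141, Σq = 14.
Δ = 47·5 − 7² = 186.
m = (141·5 − 7·14)/186 = 607/186; c = (47·14 − 7·141)/186 = -329/186.
At r = 7: q̂ = (607/186)·(7) + (-329/186)·(1) = 1960/93.

q̂ = 21.075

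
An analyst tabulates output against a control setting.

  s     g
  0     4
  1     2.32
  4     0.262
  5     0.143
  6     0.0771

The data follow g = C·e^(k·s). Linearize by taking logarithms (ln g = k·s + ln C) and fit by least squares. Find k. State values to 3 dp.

k = -0.673

With ln gᵢ as the transformed response and sᵢ as the regressor:
Over the data: Σs = 16.0000, Σ(s)² = 78.0000, Σln g = -3.6191, Σs·ln g = -29.6165.
Normal system: [[78.0000, 16.0000]; [16.0000, 5]]·[k, ln C]ᵀ = [-29.6165, -3.6191]ᵀ.
Slope k = (n·Σs·ln g − Σs·Σln g)/(n·Σ(s)² − (Σs)²) = (5·-29.6165 − 16.0000·-3.6191)/134.0000 = -0.67296; ln C = (Σln g − k·Σs)/n = 1.42966.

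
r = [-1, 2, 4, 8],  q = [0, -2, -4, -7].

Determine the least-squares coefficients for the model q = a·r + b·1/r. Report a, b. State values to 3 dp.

Compute the Gram sums: Σr·r = 85, Σr·1/r = 4, Σ1/r·1/r = 85/64.
Right-hand side: Σr·q = -76, Σ1/r·q = -23/8.
Normal equations: [[85, 4]; [4, 85/64]]·[a, b]ᵀ = [-76, -23/8]ᵀ.
Determinant 85·(85/64) − 4² = 6201/64.
a = ((-76)·(85/64) − 4·(-23/8))/(6201/64) = -12/13; b = (85·(-23/8) − 4·(-76))/(6201/64) = 8/13.

a = -0.923, b = 0.615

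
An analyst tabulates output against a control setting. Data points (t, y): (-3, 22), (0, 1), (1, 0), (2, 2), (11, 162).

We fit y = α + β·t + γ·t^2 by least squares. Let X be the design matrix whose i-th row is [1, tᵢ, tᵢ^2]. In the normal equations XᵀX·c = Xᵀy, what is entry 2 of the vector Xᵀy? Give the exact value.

1720

Entry 2 ↔ basis t, so (Xᵀy)_{2} = Σᵢ (t)·yᵢ = (-3)·(22) + (0)·(1) + (1)·(0) + (2)·(2) + (11)·(162) = 1720.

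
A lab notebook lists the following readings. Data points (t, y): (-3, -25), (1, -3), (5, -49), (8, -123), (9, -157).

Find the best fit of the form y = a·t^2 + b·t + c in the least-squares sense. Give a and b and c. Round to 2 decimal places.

Forming XᵀX = [[11364, 1340, 180]; [1340, 180, 20]; [180, 20, 5]] and Xᵀy = [-22042, -2570, -357]ᵀ gives XᵀX·[a, b, c]ᵀ = Xᵀy.
Solving the 3×3 system (Gaussian elimination) gives a = -2637/1300, b = 7517/6500, c = -4877/1625.

a = -2.03, b = 1.16, c = -3.00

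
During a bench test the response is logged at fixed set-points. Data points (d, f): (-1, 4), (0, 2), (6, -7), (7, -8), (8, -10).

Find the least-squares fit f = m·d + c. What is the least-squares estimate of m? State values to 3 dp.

m = -1.514

Entries of AᵀA: Σd·d = 150, Σd = 20, Σ1 = 5.
Moment sums: Σd·f = -182, Σf = -19.
AᵀA·[m, c]ᵀ = Aᵀf becomes [[150, 20]; [20, 5]]·[m, c]ᵀ = [-182, -19]ᵀ.
Δ = 150·5 − 20² = 350.
m = ((-182)·5 − 20·(-19))/350 = -53/35; c = (150·(-19) − 20·(-182))/350 = 79/35.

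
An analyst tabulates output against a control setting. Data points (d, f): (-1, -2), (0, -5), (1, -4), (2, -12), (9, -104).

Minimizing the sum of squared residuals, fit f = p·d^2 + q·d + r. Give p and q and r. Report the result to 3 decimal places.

Compute the Gram sums: Σd^2·d^2 = 6579, Σd^2·d = 737, Σd^2 = 87, Σd·d = 87, Σd = 11, Σ1 = 5.
Right-hand side: Σd^2·f = -8478, Σd·f = -962, Σf = -127.
AᵀA·[p, q, r]ᵀ = Aᵀf becomes [[6579, 737, 87]; [737, 87, 11]; [87, 11, 5]]·[p, q, r]ᵀ = [-8478, -962, -127]ᵀ.
Inverting the 3×3 Gram matrix, [p, q, r]ᵀ = [-53041/51038, -93939/51038, -83393/25519]ᵀ.

p = -1.039, q = -1.841, r = -3.268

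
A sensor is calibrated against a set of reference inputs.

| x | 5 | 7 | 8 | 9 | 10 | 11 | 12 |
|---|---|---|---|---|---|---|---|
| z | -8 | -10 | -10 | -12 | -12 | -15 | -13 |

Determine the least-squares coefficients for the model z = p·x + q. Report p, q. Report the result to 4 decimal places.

p = -0.8730, q = -3.6967

Sums needed: Σx·x = 584, Σx = 62, Σ1 = 7.
Moment sums: Σx·z = -739, Σz = -80.
So AᵀA·[p, q]ᵀ = Aᵀz: [[584, 62]; [62, 7]]·[p, q]ᵀ = [-739, -80]ᵀ.
Eliminating q: 7·(row 1) − 62·(row 2) gives 244·p = 7·(-739) − 62·(-80) = -213, so p = -213/244.
Then q = ((-80) − 62·(-213/244))/7 = -451/122.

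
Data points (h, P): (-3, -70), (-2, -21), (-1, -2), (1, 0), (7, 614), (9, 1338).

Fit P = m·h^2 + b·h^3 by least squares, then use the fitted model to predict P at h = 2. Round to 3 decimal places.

P̂ = 9.837

Normal-equation sums: Σh^2·h^2 = 9061, Σh^2·h^3 = 75581, Σh^3·h^3 = 649885.
Moment sums: Σh^2·P = 137748, Σh^3·P = 1188064.
Normal equations: [[9061, 75581]; [75581, 649885]]·[m, b]ᵀ = [137748, 1188064]ᵀ.
Δ = 9061·649885 − 75581² = 176120424.
m = (137748·649885 − 75581·1188064)/176120424 = -68676551/44030106; b = (9061·1188064 − 75581·137748)/176120424 = 88479079/44030106.
At h = 2: P̂ = (-68676551/44030106)·(4) + (88479079/44030106)·(8) = 72187738/7338351.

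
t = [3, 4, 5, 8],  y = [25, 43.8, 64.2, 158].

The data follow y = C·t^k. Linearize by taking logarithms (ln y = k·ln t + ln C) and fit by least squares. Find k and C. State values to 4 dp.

k = 1.8715, C = 3.2133

Taking logs, ln y = k·ln t + ln C, so regress ln y on ln t.
Over the data: Σln t = 6.1738, Σ(ln t)² = 10.0431, Σln y = 16.2231, Σln t·ln y = 26.0018.
Normal system: [[10.0431, 6.1738]; [6.1738, 4]]·[k, ln C]ᵀ = [26.0018, 16.2231]ᵀ.
Solving (det = 2.0569): k = 1.87145, ln C = 1.16729, so C = exp(1.16729) = 3.21327.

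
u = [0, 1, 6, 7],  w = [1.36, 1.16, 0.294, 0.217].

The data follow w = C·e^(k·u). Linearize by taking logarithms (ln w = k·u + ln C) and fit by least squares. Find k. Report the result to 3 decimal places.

k = -0.266

Linearized form: ln w = k·u + ln C. From the 4 transformed points,
Sums: Σu = 14.0000, Σ(u)² = 86.0000, Σln w = -2.2961, Σu·ln w = -17.8916.
Normal system: [[86.0000, 14.0000]; [14.0000, 4]]·[k, ln C]ᵀ = [-17.8916, -2.2961]ᵀ.
Solving (det = 148.0000): k = -0.26636, ln C = 0.35822.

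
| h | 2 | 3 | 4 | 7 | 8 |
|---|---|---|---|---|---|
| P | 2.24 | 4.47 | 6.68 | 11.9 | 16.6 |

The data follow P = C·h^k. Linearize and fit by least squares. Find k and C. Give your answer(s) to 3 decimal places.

k = 1.362, C = 0.938

Taking logs, ln P = k·ln h + ln C, so regress ln P on ln h.
Sums: Σln h = 7.2034, Σ(ln h)² = 11.7199, Σln P = 9.4889, Σln h·ln P = 15.4979.
Normal system: [[11.7199, 7.2034]; [7.2034, 5]]·[k, ln C]ᵀ = [15.4979, 9.4889]ᵀ.
Δ = 11.7199·5 − (7.2034)² = 6.7102; k = (15.4979·5 − 7.2034·9.4889)/6.7102 = 1.36164, ln C = (11.7199·9.4889 − 7.2034·15.4979)/6.7102 = -0.06391, so C = exp(-0.06391) = 0.93809.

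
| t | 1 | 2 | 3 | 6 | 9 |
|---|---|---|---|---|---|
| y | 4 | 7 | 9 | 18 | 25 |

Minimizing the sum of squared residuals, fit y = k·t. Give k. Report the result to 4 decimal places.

k = 2.8855

The normal system XᵀX·[k]ᵀ = Xᵀy is [[131]]·[k]ᵀ = [378]ᵀ.
Hence k = 378 / 131 ≈ 2.8855.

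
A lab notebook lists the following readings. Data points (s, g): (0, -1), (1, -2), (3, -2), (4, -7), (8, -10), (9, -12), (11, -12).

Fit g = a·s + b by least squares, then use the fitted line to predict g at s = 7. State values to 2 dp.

ĝ = -8.65

Entries of XᵀX: Σs·s = 292, Σs = 36, Σ1 = 7.
For Xᵀg: Σs·g = -356, Σg = -46.
Eliminating b: 7·(row 1) − 36·(row 2) gives 748·a = 7·(-356) − 36·(-46) = -836, so a = -19/17.
Then b = ((-46) − 36·(-19/17))/7 = -14/17.
At s = 7: ĝ = (-19/17)·(7) + (-14/17)·(1) = -147/17.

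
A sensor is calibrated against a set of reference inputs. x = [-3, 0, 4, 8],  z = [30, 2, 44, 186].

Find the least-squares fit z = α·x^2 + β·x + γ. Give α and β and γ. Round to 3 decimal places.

Entries of AᵀA: Σx^2·x^2 = 4433, Σx^2·x = 549, Σx^2 = 89, Σx·x = 89, Σx = 9, Σ1 = 4.
And Σx^2·z = 12878, Σx·z = 1574, Σz = 262.
So AᵀA·[α, β, γ]ᵀ = Aᵀz: [[4433, 549, 89]; [549, 89, 9]; [89, 9, 4]]·[α, β, γ]ᵀ = [12878, 1574, 262]ᵀ.
Inverting the 3×3 Gram matrix, [α, β, γ]ᵀ = [3531/1175, -5429/5875, 4204/5875]ᵀ.

α = 3.005, β = -0.924, γ = 0.716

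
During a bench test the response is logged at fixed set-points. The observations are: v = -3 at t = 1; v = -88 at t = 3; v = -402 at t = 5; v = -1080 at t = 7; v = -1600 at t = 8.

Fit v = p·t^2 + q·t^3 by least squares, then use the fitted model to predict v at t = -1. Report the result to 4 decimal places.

Compute the Gram sums: Σt^2·t^2 = 7204, Σt^2·t^3 = 52944, Σt^3·t^3 = 396148.
And Σt^2·v = -166165, Σt^3·v = -1242269.
Determinant 7204·396148 − 52944² = 50783056.
p = ((-166165)·396148 − 52944·(-1242269))/50783056 = -13810621/12695764; q = (7204·(-1242269) − 52944·(-166165))/50783056 = -37966529/12695764.
At t = -1: v̂ = (-13810621/12695764)·(1) + (-37966529/12695764)·(-1) = 6038977/3173941.

v̂ = 1.9027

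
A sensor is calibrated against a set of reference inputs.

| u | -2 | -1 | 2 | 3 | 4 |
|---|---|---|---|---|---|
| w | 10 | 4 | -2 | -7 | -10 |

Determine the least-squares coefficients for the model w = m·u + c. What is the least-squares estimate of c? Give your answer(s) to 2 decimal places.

The normal system XᵀX·[m, c]ᵀ = Xᵀw is [[34, 6]; [6, 5]]·[m, c]ᵀ = [-89, -5]ᵀ.
Eliminating c: 5·(row 1) − 6·(row 2) gives 134·m = 5·(-89) − 6·(-5) = -415, so m = -415/134.
Then c = ((-5) − 6·(-415/134))/5 = 182/67.

c = 2.72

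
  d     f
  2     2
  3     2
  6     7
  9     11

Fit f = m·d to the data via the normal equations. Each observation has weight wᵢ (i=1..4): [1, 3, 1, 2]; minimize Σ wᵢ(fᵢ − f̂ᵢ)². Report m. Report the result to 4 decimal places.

m = 1.1441

The normal system AᵀWA·[m]ᵀ = AᵀWf is [[229]]·[m]ᵀ = [262]ᵀ.
Hence m = 262 / 229 ≈ 1.1441.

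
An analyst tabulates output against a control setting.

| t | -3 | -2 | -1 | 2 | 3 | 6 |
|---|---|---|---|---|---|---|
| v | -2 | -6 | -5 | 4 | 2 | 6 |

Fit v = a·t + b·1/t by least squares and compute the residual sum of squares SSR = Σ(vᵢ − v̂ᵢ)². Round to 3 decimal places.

SSR = 11.845

From the data, Σt·t = 63, Σt·1/t = 6, Σ1/t·1/t = 7/4.
Moment sums: Σt·v = 73, Σ1/t·v = 37/3.
So AᵀA·[a, b]ᵀ = Aᵀv: [[63, 6]; [6, 7/4]]·[a, b]ᵀ = [73, 37/3]ᵀ.
Eliminating b: (7/4)·(row 1) − 6·(row 2) gives (297/4)·a = (7/4)·73 − 6·(37/3) = 215/4, so a = 215/297.
Then b = ((37/3) − 6·(215/297))/(7/4) = 452/99.
Residuals: 503/297, -674/297, 86/297, 80/297, -503/297, 266/297; SSR = 3518/297.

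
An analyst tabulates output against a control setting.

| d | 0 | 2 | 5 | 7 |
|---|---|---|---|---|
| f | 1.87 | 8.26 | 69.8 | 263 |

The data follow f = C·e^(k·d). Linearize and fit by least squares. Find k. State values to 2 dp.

k = 0.71

Let Y = ln f. Fitting Y = k·d + ln C by least squares:
Σd = 14.0000, Σ(d)² = 78.0000, Σln f = 12.5552, Σd·ln f = 64.4561.
Equations: 78.0000·k + 14.0000·ln C = 64.4561;  14.0000·k + 4·ln C = 12.5552.
Solving (det = 116.0000): k = 0.70735, ln C = 0.66307.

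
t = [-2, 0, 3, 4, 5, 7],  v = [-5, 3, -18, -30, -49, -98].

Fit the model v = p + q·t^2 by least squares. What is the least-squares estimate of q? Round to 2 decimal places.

With design matrix M, MᵀM = [[6, 103]; [103, 3379]] and Mᵀv = [-197, -6689]ᵀ.
det = 6·3379 − 103² = 9665.
p = ((-197)·3379 − 103·(-6689))/9665 = 23304/9665; q = (6·(-6689) − 103·(-197))/9665 = -19843/9665.

q = -2.05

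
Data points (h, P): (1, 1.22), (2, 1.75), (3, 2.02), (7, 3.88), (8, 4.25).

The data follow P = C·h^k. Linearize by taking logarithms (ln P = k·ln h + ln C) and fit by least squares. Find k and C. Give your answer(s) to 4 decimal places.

k = 0.6093, C = 1.1549

Taking logs, ln P = k·ln h + ln C, so regress ln P on ln h.
XᵀX = [[9.7980, 5.8171]; [5.8171, 5]], rhs = [6.8074, 4.2643]ᵀ  (here Σln h = 5.8171, Σ(ln h)² = 9.7980, Σln P = 4.2643, Σln h·ln P = 6.8074).
Slope k = (n·Σln h·ln P − Σln h·Σln P)/(n·Σ(ln h)² − (Σln h)²) = (5·6.8074 − 5.8171·4.2643)/15.1514 = 0.60926; ln C = (Σln P − k·Σln h)/n = 0.14403, so C = exp(0.14403) = 1.15492.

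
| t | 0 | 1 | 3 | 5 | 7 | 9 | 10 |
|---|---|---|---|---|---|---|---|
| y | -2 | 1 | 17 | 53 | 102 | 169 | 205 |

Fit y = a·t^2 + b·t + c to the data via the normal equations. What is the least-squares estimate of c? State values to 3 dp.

c = -2.323

The normal system AᵀA·[a, b, c]ᵀ = Aᵀy is [[19669, 2225, 265]; [2225, 265, 35]; [265, 35, 7]]·[a, b, c]ᵀ = [40666, 4602, 545]ᵀ.
Row-reducing yields a = 2949/1486, b = 67561/66870, c = -15533/6687.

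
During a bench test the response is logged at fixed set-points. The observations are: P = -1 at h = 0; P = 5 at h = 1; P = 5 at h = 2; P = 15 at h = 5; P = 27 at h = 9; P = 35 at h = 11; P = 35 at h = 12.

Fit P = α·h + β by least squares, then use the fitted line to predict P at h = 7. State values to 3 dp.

AᵀA·[α, β]ᵀ = AᵀP reads: 376·α + 40·β = 1138;  40·α + 7·β = 121.
(Σh·h = 376, Σh = 40, Σ1 = 7, Σh·P = 1138, ΣP = 121.)
Δ = 376·7 − 40² = 1032.
α = (1138·7 − 40·121)/1032 = 521/172; β = (376·121 − 40·1138)/1032 = -1/43.
At h = 7: P̂ = (521/172)·(7) + (-1/43)·(1) = 3643/172.

P̂ = 21.180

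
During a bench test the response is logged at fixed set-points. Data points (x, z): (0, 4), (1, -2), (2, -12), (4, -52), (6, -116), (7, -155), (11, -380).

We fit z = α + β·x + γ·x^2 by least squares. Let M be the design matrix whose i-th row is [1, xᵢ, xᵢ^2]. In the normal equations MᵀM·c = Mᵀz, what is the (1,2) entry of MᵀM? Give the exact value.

Row 1 ↔ basis 1, column 2 ↔ basis x, so (MᵀM)_{1,2} = Σᵢ x = (1)·(0) + (1)·(1) + (1)·(2) + (1)·(4) + (1)·(6) + (1)·(7) + (1)·(11) = 31.

31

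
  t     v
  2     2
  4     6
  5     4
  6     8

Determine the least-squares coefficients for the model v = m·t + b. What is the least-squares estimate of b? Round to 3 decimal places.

Normal-equation sums: Σt·t = 81, Σt = 17, Σ1 = 4.
Moment sums: Σt·v = 96, Σv = 20.
XᵀX·[m, b]ᵀ = Xᵀv becomes [[81, 17]; [17, 4]]·[m, b]ᵀ = [96, 20]ᵀ.
det = 81·4 − 17² = 35.
m = (96·4 − 17·20)/35 = 44/35; b = (81·20 − 17·96)/35 = -12/35.

b = -0.343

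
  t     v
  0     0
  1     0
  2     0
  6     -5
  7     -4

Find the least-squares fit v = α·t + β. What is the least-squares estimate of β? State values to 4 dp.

β = 0.6082

The normal system MᵀM·[α, β]ᵀ = Mᵀv is [[90, 16]; [16, 5]]·[α, β]ᵀ = [-58, -9]ᵀ.
Eliminating β: 5·(row 1) − 16·(row 2) gives 194·α = 5·(-58) − 16·(-9) = -146, so α = -73/97.
Then β = ((-9) − 16·(-73/97))/5 = 59/97.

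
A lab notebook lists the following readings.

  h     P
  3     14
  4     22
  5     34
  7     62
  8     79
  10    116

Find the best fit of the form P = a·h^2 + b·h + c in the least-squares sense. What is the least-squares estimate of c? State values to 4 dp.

From the data, Σh^2·h^2 = 17459, Σh^2·h = 2071, Σh^2 = 263, Σh·h = 263, Σh = 37, Σ1 = 6.
Right-hand side: Σh^2·P = 21022, Σh·P = 2526, ΣP = 327.
Row-reducing yields a = 1127/1320, b = 955/264, c = -1151/220.

c = -5.2318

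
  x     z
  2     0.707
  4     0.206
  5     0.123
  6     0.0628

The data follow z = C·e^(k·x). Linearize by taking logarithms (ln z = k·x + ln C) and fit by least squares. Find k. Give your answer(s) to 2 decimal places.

k = -0.60

With ln zᵢ as the transformed response and xᵢ as the regressor:
Sums: Σx = 17.0000, Σ(x)² = 81.0000, Σln z = -6.7900, Σx·ln z = -34.0976.
Normal system: [[81.0000, 17.0000]; [17.0000, 4]]·[k, ln C]ᵀ = [-34.0976, -6.7900]ᵀ.
Solving (det = 35.0000): k = -0.59888, ln C = 0.84776.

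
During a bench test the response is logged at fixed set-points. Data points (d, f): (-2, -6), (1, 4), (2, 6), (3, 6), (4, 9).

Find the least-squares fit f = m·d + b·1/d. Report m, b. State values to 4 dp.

m = 2.0684, b = 2.3352

XᵀX·[m, b]ᵀ = Xᵀf reads: 34·m + 5·b = 82;  5·m + (241/144)·b = 57/4.
(Σd·d = 34, Σd·1/d = 5, Σ1/d·1/d = 241/144, Σd·f = 82, Σ1/d·f = 57/4.)
Eliminating b: (241/144)·(row 1) − 5·(row 2) gives (2297/72)·m = (241/144)·82 − 5·(57/4) = 4751/72, so m = 4751/2297.
Then b = ((57/4) − 5·(4751/2297))/(241/144) = 5364/2297.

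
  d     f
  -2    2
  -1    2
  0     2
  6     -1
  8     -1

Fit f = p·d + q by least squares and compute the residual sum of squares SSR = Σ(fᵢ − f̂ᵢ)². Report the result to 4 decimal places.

Normal-equation sums: Σd·d = 105, Σd = 11, Σ1 = 5.
And Σd·f = -20, Σf = 4.
Eliminating q: 5·(row 1) − 11·(row 2) gives 404·p = 5·(-20) − 11·4 = -144, so p = -36/101.
Then q = (4 − 11·(-36/101))/5 = 160/101.
Residuals: -30/101, 6/101, 42/101, -45/101, 27/101; SSR = 54/101.

SSR = 0.5347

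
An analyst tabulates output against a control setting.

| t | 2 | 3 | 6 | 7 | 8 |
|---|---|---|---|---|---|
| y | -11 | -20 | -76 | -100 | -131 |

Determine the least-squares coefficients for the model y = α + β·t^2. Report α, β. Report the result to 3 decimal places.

The normal system AᵀA·[α, β]ᵀ = Aᵀy is [[5, 162]; [162, 7890]]·[α, β]ᵀ = [-338, -16244]ᵀ.
det = 5·7890 − 162² = 13206.
α = ((-338)·7890 − 162·(-16244))/13206 = -5882/2201; β = (5·(-16244) − 162·(-338))/13206 = -13232/6603.

α = -2.672, β = -2.004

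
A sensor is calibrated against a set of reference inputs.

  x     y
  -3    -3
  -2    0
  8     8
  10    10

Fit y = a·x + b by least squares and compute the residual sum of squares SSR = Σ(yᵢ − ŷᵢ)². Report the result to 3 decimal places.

Entries of AᵀA: Σx·x = 177, Σx = 13, Σ1 = 4.
Right-hand side: Σx·y = 173, Σy = 15.
Determinant 177·4 − 13² = 539.
a = (173·4 − 13·15)/539 = 71/77; b = (177·15 − 13·173)/539 = 58/77.
Residuals: -76/77, 12/11, -10/77, 2/77; SSR = 24/11.

SSR = 2.182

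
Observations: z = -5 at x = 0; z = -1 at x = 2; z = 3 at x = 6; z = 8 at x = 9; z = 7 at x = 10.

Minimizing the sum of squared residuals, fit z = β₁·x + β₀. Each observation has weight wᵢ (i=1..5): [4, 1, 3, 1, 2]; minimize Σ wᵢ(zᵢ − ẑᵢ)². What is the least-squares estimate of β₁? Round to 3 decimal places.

β₁ = 1.256

Setting ∂/∂β₁ … = 0 gives: 393·β₁ + 49·β₀ = 264;  49·β₁ + 11·β₀ = 10.
Determinant 393·11 − 49² = 1922.
β₁ = (264·11 − 49·10)/1922 = 1207/961; β₀ = (393·10 − 49·264)/1922 = -4503/961.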